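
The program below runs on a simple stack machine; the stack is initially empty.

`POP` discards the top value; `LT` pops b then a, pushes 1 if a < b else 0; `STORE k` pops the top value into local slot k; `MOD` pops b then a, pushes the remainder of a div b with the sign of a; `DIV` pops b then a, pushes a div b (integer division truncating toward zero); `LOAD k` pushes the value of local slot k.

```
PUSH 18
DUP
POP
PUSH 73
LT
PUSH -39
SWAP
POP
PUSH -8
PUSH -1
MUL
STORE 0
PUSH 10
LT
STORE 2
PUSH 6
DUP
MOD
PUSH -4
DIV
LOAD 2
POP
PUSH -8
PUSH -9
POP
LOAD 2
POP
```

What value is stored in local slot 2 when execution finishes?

PUSH 18  : 18
DUP      : 18 18
POP      : 18
PUSH 73  : 18 73
LT       : 1
PUSH -39 : 1 -39
SWAP     : -39 1
POP      : -39
PUSH -8  : -39 -8
PUSH -1  : -39 -8 -1
MUL      : -39 8
STORE 0  : -39
PUSH 10  : -39 10
LT       : 1
STORE 2  : (empty)
PUSH 6   : 6
DUP      : 6 6
MOD      : 0
PUSH -4  : 0 -4
DIV      : 0
LOAD 2   : 0 1
POP      : 0
PUSH -8  : 0 -8
PUSH -9  : 0 -8 -9
POP      : 0 -8
LOAD 2   : 0 -8 1
POP      : 0 -8

1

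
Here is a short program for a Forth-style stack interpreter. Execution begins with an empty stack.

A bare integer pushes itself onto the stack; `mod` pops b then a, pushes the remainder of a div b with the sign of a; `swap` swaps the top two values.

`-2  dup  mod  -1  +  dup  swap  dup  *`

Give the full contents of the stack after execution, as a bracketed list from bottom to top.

[-1, 1]

-2    [-2]
dup   [-2, -2]
mod   [0]
-1    [0, -1]
+     [-1]
dup   [-1, -1]
swap  [-1, -1]
dup   [-1, -1, -1]
*     [-1, 1]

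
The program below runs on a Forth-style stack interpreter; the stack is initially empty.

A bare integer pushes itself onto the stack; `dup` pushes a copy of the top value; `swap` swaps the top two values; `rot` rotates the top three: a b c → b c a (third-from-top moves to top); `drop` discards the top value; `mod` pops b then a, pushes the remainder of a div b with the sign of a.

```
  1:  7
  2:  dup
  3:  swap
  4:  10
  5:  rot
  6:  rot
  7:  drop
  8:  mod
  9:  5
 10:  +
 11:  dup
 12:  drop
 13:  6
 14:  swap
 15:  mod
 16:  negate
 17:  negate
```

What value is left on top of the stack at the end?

6

7      → [7]
dup    → [7, 7]
swap   → [7, 7]
10     → [7, 7, 10]
rot    → [7, 10, 7]
rot    → [10, 7, 7]
drop   → [10, 7]
mod    → [3]
5      → [3, 5]
+      → [8]
dup    → [8, 8]
drop   → [8]
6      → [8, 6]
swap   → [6, 8]
mod    → [6]
negate → [-6]
negate → [6]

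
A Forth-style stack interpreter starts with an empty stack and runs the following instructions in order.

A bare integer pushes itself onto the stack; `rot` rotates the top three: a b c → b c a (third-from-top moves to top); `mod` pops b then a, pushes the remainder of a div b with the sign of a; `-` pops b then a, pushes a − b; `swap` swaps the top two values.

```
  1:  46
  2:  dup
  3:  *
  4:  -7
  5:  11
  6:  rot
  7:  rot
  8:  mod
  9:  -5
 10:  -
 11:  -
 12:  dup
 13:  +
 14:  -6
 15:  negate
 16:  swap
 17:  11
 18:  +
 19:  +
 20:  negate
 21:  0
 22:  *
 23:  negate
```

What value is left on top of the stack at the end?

0

46     : 46
dup    : 46 46
*      : 2116
-7     : 2116 -7
11     : 2116 -7 11
rot    : -7 11 2116
rot    : 11 2116 -7
mod    : 11 2
-5     : 11 2 -5
-      : 11 7
-      : 4
dup    : 4 4
+      : 8
-6     : 8 -6
negate : 8 6
swap   : 6 8
11     : 6 8 11
+      : 6 19
+      : 25
negate : -25
0      : -25 0
*      : 0
negate : 0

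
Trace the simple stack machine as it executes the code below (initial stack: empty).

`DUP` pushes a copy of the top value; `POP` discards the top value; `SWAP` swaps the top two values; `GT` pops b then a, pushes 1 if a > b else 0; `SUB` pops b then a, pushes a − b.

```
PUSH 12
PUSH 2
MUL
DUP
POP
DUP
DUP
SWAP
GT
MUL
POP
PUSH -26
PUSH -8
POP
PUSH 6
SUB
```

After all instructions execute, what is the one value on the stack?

-32

PUSH 12  -> [12]
PUSH 2   -> [12, 2]
MUL      -> [24]
DUP      -> [24, 24]
POP      -> [24]
DUP      -> [24, 24]
DUP      -> [24, 24, 24]
SWAP     -> [24, 24, 24]
GT       -> [24, 0]
MUL      -> [0]
POP      -> []
PUSH -26 -> [-26]
PUSH -8  -> [-26, -8]
POP      -> [-26]
PUSH 6   -> [-26, 6]
SUB      -> [-32]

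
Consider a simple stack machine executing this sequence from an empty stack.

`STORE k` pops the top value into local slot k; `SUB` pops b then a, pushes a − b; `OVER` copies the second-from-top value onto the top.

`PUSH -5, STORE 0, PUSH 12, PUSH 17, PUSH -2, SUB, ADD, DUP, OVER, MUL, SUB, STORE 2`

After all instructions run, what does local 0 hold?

PUSH -5  -5
STORE 0  (empty)
PUSH 12  12
PUSH 17  12 17
PUSH -2  12 17 -2
SUB      12 19
ADD      31
DUP      31 31
OVER     31 31 31
MUL      31 961
SUB      -930
STORE 2  (empty)

-5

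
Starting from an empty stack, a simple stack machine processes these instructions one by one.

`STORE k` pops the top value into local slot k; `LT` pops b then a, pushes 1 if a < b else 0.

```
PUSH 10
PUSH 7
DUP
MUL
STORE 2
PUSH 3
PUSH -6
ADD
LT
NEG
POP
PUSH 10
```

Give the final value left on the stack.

PUSH 10 : [10]
PUSH 7  : [10, 7]
DUP     : [10, 7, 7]
MUL     : [10, 49]
STORE 2 : [10]
PUSH 3  : [10, 3]
PUSH -6 : [10, 3, -6]
ADD     : [10, -3]
LT      : [0]
NEG     : [0]
POP     : []
PUSH 10 : [10]

10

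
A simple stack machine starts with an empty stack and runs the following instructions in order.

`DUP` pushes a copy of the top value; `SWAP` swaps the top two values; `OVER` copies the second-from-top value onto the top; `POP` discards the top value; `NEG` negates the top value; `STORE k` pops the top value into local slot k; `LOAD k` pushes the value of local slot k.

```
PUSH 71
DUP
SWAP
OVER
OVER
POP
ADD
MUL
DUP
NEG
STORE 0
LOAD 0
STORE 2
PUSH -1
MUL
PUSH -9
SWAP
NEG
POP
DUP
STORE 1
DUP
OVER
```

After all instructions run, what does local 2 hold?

PUSH 71  71
DUP      71 71
SWAP     71 71
OVER     71 71 71
OVER     71 71 71 71
POP      71 71 71
ADD      71 142
MUL      10082
DUP      10082 10082
NEG      10082 -10082
STORE 0  10082
LOAD 0   10082 -10082
STORE 2  10082
PUSH -1  10082 -1
MUL      -10082
PUSH -9  -10082 -9
SWAP     -9 -10082
NEG      -9 10082
POP      -9
DUP      -9 -9
STORE 1  -9
DUP      -9 -9
OVER     -9 -9 -9

-10082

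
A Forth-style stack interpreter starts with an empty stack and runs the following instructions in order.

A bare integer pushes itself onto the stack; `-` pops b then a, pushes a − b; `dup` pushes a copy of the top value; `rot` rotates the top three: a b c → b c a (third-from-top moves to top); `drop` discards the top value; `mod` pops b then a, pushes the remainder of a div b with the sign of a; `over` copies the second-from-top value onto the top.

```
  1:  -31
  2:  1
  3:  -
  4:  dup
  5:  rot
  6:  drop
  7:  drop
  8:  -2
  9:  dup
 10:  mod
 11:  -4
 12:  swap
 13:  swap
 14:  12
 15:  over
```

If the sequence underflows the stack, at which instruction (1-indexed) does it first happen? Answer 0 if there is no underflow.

5

-31  [-31]
1    [-31, 1]
-    [-32]
dup  [-32, -32]
rot  — needs 3 operands, stack has 2 → underflow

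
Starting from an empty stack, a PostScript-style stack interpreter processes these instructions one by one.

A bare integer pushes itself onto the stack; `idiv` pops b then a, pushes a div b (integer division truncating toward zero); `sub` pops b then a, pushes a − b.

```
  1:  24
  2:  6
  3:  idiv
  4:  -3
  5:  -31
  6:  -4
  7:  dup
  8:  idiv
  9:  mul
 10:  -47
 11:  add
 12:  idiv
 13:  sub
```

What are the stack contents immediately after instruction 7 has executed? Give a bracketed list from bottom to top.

[4, -3, -31, -4, -4]

24   → [24]
6    → [24, 6]
idiv → [4]
-3   → [4, -3]
-31  → [4, -3, -31]
-4   → [4, -3, -31, -4]
dup  → [4, -3, -31, -4, -4]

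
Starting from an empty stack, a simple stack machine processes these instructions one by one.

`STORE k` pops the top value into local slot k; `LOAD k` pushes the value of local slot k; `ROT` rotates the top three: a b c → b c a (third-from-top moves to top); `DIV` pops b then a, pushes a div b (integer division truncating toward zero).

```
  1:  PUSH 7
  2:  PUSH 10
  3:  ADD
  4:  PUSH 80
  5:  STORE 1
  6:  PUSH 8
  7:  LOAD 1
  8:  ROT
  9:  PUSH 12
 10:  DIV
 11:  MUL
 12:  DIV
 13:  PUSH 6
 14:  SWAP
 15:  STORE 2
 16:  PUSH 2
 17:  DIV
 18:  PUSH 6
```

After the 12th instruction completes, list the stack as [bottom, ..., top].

[0]

PUSH 7  : [7]
PUSH 10 : [7, 10]
ADD     : [17]
PUSH 80 : [17, 80]
STORE 1 : [17]
PUSH 8  : [17, 8]
LOAD 1  : [17, 8, 80]
ROT     : [8, 80, 17]
PUSH 12 : [8, 80, 17, 12]
DIV     : [8, 80, 1]
MUL     : [8, 80]
DIV     : [0]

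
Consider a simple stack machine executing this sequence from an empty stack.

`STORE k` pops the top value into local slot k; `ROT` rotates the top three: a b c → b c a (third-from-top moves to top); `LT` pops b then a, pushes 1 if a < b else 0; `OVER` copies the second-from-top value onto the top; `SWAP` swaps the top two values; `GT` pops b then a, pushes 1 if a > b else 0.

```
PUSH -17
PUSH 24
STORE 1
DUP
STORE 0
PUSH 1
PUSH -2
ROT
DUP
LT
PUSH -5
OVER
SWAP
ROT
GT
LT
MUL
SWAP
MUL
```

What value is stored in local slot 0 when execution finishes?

PUSH -17 : [-17]
PUSH 24  : [-17, 24]
STORE 1  : [-17]
DUP      : [-17, -17]
STORE 0  : [-17]
PUSH 1   : [-17, 1]
PUSH -2  : [-17, 1, -2]
ROT      : [1, -2, -17]
DUP      : [1, -2, -17, -17]
LT       : [1, -2, 0]
PUSH -5  : [1, -2, 0, -5]
OVER     : [1, -2, 0, -5, 0]
SWAP     : [1, -2, 0, 0, -5]
ROT      : [1, -2, 0, -5, 0]
GT       : [1, -2, 0, 0]
LT       : [1, -2, 0]
MUL      : [1, 0]
SWAP     : [0, 1]
MUL      : [0]

-17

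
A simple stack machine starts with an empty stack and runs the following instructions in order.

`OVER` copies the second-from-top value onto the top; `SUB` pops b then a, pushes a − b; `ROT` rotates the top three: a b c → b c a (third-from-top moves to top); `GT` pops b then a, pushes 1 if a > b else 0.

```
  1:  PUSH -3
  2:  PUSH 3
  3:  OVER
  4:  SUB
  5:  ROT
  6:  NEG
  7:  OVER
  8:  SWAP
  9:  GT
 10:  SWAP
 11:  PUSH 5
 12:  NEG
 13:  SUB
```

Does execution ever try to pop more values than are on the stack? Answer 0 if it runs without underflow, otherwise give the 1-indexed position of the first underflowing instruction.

PUSH -3 -> [-3]
PUSH 3  -> [-3, 3]
OVER    -> [-3, 3, -3]
SUB     -> [-3, 6]
ROT  — needs 3 operands, stack has 2 → underflow

5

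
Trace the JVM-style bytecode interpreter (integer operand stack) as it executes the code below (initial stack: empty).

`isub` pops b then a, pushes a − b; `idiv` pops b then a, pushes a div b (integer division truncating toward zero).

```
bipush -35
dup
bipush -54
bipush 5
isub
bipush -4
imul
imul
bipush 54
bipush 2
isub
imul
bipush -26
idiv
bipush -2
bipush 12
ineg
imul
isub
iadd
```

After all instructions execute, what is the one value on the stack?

16461

bipush -35 : -35
dup        : -35 -35
bipush -54 : -35 -35 -54
bipush 5   : -35 -35 -54 5
isub       : -35 -35 -59
bipush -4  : -35 -35 -59 -4
imul       : -35 -35 236
imul       : -35 -8260
bipush 54  : -35 -8260 54
bipush 2   : -35 -8260 54 2
isub       : -35 -8260 52
imul       : -35 -429520
bipush -26 : -35 -429520 -26
idiv       : -35 16520
bipush -2  : -35 16520 -2
bipush 12  : -35 16520 -2 12
ineg       : -35 16520 -2 -12
imul       : -35 16520 24
isub       : -35 16496
iadd       : 16461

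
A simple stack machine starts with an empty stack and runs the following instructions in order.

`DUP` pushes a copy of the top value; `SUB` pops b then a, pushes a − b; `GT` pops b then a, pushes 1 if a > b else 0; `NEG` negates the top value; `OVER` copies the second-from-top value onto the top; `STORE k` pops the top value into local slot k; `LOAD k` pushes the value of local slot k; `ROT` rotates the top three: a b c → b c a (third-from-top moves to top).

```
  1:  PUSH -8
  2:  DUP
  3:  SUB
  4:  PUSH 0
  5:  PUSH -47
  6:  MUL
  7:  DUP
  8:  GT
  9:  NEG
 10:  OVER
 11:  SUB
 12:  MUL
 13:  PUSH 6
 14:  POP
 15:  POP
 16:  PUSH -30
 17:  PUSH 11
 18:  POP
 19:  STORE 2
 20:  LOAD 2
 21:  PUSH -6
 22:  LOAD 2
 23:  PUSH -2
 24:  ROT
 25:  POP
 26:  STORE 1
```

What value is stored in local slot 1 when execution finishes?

PUSH -8  : [-8]
DUP      : [-8, -8]
SUB      : [0]
PUSH 0   : [0, 0]
PUSH -47 : [0, 0, -47]
MUL      : [0, 0]
DUP      : [0, 0, 0]
GT       : [0, 0]
NEG      : [0, 0]
OVER     : [0, 0, 0]
SUB      : [0, 0]
MUL      : [0]
PUSH 6   : [0, 6]
POP      : [0]
POP      : []
PUSH -30 : [-30]
PUSH 11  : [-30, 11]
POP      : [-30]
STORE 2  : []
LOAD 2   : [-30]
PUSH -6  : [-30, -6]
LOAD 2   : [-30, -6, -30]
PUSH -2  : [-30, -6, -30, -2]
ROT      : [-30, -30, -2, -6]
POP      : [-30, -30, -2]
STORE 1  : [-30, -30]

-2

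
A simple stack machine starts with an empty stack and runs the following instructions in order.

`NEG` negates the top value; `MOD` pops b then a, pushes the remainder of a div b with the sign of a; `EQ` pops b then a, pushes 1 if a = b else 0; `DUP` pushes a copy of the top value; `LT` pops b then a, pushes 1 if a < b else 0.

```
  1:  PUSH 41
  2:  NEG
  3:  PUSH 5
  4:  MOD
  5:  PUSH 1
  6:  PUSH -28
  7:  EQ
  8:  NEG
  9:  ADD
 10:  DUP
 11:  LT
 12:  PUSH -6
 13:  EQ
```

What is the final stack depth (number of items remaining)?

PUSH 41  : 41
NEG      : -41
PUSH 5   : -41 5
MOD      : -1
PUSH 1   : -1 1
PUSH -28 : -1 1 -28
EQ       : -1 0
NEG      : -1 0
ADD      : -1
DUP      : -1 -1
LT       : 0
PUSH -6  : 0 -6
EQ       : 0

1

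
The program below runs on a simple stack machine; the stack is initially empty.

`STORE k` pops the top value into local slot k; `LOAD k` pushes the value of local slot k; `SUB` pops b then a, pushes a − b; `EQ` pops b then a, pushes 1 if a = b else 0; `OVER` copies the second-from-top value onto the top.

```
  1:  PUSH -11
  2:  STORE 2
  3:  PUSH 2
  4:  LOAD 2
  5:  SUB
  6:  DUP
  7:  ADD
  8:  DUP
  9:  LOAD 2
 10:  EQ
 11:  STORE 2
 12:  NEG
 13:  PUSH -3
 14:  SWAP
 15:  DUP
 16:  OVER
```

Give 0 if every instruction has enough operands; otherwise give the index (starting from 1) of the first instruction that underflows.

PUSH -11 -> [-11]
STORE 2  -> []
PUSH 2   -> [2]
LOAD 2   -> [2, -11]
SUB      -> [13]
DUP      -> [13, 13]
ADD      -> [26]
DUP      -> [26, 26]
LOAD 2   -> [26, 26, -11]
EQ       -> [26, 0]
STORE 2  -> [26]
NEG      -> [-26]
PUSH -3  -> [-26, -3]
SWAP     -> [-3, -26]
DUP      -> [-3, -26, -26]
OVER     -> [-3, -26, -26, -26]

0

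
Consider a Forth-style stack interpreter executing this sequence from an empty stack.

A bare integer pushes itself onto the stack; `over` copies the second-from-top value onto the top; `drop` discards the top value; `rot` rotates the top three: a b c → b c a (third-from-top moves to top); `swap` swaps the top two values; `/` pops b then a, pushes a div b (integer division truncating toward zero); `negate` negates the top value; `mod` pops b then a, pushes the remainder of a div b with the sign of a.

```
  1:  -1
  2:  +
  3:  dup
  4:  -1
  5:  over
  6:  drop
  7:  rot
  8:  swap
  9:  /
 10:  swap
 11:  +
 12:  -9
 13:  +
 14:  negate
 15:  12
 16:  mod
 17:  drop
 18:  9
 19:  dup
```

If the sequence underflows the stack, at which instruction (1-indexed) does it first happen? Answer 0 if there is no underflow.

-1  [-1]
+  — needs 2 operands, stack has 1 → underflow

2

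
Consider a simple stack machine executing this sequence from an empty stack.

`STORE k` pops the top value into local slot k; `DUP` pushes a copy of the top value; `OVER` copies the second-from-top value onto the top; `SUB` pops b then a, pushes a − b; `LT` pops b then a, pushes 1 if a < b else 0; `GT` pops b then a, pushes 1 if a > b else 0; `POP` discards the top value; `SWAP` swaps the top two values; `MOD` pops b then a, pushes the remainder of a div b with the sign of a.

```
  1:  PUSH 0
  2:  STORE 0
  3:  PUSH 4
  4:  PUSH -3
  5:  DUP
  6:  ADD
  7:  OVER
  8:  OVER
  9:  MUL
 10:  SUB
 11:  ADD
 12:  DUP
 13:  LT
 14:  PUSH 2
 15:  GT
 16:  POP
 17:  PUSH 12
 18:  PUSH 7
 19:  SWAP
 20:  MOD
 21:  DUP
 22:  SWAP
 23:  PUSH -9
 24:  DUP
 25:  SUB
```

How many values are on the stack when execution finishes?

3

PUSH 0  : 0
STORE 0 : (empty)
PUSH 4  : 4
PUSH -3 : 4 -3
DUP     : 4 -3 -3
ADD     : 4 -6
OVER    : 4 -6 4
OVER    : 4 -6 4 -6
MUL     : 4 -6 -24
SUB     : 4 18
ADD     : 22
DUP     : 22 22
LT      : 0
PUSH 2  : 0 2
GT      : 0
POP     : (empty)
PUSH 12 : 12
PUSH 7  : 12 7
SWAP    : 7 12
MOD     : 7
DUP     : 7 7
SWAP    : 7 7
PUSH -9 : 7 7 -9
DUP     : 7 7 -9 -9
SUB     : 7 7 0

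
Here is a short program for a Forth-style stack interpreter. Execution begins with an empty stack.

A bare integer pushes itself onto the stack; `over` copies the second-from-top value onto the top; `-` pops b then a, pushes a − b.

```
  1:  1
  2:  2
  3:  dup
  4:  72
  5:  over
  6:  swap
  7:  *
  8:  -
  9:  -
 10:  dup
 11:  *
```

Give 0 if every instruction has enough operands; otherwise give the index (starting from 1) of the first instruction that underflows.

0

1    → [1]
2    → [1, 2]
dup  → [1, 2, 2]
72   → [1, 2, 2, 72]
over → [1, 2, 2, 72, 2]
swap → [1, 2, 2, 2, 72]
*    → [1, 2, 2, 144]
-    → [1, 2, -142]
-    → [1, 144]
dup  → [1, 144, 144]
*    → [1, 20736]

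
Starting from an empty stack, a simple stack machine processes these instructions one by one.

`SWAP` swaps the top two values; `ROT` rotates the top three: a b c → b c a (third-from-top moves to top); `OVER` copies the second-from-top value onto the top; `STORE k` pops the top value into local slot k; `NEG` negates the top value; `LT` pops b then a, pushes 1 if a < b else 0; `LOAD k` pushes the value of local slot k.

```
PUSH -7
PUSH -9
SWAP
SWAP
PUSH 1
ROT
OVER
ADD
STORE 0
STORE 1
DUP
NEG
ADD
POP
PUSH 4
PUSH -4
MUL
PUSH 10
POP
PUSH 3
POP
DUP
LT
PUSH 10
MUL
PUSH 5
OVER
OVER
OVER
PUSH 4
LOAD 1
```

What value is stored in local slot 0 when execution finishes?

PUSH -7 -> -7
PUSH -9 -> -7 -9
SWAP    -> -9 -7
SWAP    -> -7 -9
PUSH 1  -> -7 -9 1
ROT     -> -9 1 -7
OVER    -> -9 1 -7 1
ADD     -> -9 1 -6
STORE 0 -> -9 1
STORE 1 -> -9
DUP     -> -9 -9
NEG     -> -9 9
ADD     -> 0
POP     -> (empty)
PUSH 4  -> 4
PUSH -4 -> 4 -4
MUL     -> -16
PUSH 10 -> -16 10
POP     -> -16
PUSH 3  -> -16 3
POP     -> -16
DUP     -> -16 -16
LT      -> 0
PUSH 10 -> 0 10
MUL     -> 0
PUSH 5  -> 0 5
OVER    -> 0 5 0
OVER    -> 0 5 0 5
OVER    -> 0 5 0 5 0
PUSH 4  -> 0 5 0 5 0 4
LOAD 1  -> 0 5 0 5 0 4 1

-6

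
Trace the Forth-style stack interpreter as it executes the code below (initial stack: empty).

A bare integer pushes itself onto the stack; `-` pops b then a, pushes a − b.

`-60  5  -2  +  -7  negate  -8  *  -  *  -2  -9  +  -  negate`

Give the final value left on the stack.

-60    -> -60
5      -> -60 5
-2     -> -60 5 -2
+      -> -60 3
-7     -> -60 3 -7
negate -> -60 3 7
-8     -> -60 3 7 -8
*      -> -60 3 -56
-      -> -60 59
*      -> -3540
-2     -> -3540 -2
-9     -> -3540 -2 -9
+      -> -3540 -11
-      -> -3529
negate -> 3529

3529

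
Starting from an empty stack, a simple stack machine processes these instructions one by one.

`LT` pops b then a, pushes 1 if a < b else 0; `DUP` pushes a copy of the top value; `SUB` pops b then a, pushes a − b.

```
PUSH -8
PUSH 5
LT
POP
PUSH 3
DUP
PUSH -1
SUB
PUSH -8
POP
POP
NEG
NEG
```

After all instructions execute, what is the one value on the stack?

3

PUSH -8 : -8
PUSH 5  : -8 5
LT      : 1
POP     : (empty)
PUSH 3  : 3
DUP     : 3 3
PUSH -1 : 3 3 -1
SUB     : 3 4
PUSH -8 : 3 4 -8
POP     : 3 4
POP     : 3
NEG     : -3
NEG     : 3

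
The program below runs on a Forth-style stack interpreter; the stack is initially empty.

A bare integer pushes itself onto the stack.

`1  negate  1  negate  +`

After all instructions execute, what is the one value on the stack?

1      : [1]
negate : [-1]
1      : [-1, 1]
negate : [-1, -1]
+      : [-2]

-2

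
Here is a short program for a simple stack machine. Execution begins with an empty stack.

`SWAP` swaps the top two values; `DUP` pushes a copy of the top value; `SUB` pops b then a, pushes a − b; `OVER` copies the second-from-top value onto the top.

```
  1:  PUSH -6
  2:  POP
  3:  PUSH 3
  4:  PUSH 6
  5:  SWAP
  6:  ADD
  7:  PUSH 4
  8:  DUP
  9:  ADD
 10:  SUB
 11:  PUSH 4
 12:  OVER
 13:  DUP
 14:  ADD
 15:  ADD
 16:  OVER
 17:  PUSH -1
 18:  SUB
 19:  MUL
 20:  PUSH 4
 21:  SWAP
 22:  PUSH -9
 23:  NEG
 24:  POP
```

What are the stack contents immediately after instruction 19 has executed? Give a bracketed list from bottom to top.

[1, 12]

PUSH -6 -> -6
POP     -> (empty)
PUSH 3  -> 3
PUSH 6  -> 3 6
SWAP    -> 6 3
ADD     -> 9
PUSH 4  -> 9 4
DUP     -> 9 4 4
ADD     -> 9 8
SUB     -> 1
PUSH 4  -> 1 4
OVER    -> 1 4 1
DUP     -> 1 4 1 1
ADD     -> 1 4 2
ADD     -> 1 6
OVER    -> 1 6 1
PUSH -1 -> 1 6 1 -1
SUB     -> 1 6 2
MUL     -> 1 12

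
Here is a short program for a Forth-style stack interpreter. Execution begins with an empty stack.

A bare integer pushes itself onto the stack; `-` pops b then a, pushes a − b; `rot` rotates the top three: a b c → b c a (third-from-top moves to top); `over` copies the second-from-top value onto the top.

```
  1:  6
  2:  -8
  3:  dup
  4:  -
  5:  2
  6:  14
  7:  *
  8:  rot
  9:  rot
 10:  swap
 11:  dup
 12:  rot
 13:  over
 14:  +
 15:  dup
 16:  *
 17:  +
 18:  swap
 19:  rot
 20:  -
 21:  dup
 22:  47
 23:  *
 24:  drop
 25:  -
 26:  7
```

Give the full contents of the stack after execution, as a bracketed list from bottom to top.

6    -> 6
-8   -> 6 -8
dup  -> 6 -8 -8
-    -> 6 0
2    -> 6 0 2
14   -> 6 0 2 14
*    -> 6 0 28
rot  -> 0 28 6
rot  -> 28 6 0
swap -> 28 0 6
dup  -> 28 0 6 6
rot  -> 28 6 6 0
over -> 28 6 6 0 6
+    -> 28 6 6 6
dup  -> 28 6 6 6 6
*    -> 28 6 6 36
+    -> 28 6 42
swap -> 28 42 6
rot  -> 42 6 28
-    -> 42 -22
dup  -> 42 -22 -22
47   -> 42 -22 -22 47
*    -> 42 -22 -1034
drop -> 42 -22
-    -> 64
7    -> 64 7

[64, 7]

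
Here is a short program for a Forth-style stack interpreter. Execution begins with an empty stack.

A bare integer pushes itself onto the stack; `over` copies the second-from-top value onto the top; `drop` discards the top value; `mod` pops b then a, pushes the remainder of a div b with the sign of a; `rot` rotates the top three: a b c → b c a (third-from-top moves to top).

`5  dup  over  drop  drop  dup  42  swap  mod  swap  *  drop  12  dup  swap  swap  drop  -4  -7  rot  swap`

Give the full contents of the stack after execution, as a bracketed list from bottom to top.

5     5
dup   5 5
over  5 5 5
drop  5 5
drop  5
dup   5 5
42    5 5 42
swap  5 42 5
mod   5 2
swap  2 5
*     10
drop  (empty)
12    12
dup   12 12
swap  12 12
swap  12 12
drop  12
-4    12 -4
-7    12 -4 -7
rot   -4 -7 12
swap  -4 12 -7

[-4, 12, -7]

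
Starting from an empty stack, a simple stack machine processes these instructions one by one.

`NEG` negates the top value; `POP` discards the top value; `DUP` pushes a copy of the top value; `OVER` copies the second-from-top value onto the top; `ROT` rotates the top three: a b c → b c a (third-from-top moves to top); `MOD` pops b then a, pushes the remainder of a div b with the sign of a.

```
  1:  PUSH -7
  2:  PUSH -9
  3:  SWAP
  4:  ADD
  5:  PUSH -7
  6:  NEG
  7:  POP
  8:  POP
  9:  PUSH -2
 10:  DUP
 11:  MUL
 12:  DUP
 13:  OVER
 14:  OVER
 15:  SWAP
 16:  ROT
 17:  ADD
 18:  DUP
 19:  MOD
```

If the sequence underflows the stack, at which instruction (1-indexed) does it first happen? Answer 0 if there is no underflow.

0

PUSH -7 → [-7]
PUSH -9 → [-7, -9]
SWAP    → [-9, -7]
ADD     → [-16]
PUSH -7 → [-16, -7]
NEG     → [-16, 7]
POP     → [-16]
POP     → []
PUSH -2 → [-2]
DUP     → [-2, -2]
MUL     → [4]
DUP     → [4, 4]
OVER    → [4, 4, 4]
OVER    → [4, 4, 4, 4]
SWAP    → [4, 4, 4, 4]
ROT     → [4, 4, 4, 4]
ADD     → [4, 4, 8]
DUP     → [4, 4, 8, 8]
MOD     → [4, 4, 0]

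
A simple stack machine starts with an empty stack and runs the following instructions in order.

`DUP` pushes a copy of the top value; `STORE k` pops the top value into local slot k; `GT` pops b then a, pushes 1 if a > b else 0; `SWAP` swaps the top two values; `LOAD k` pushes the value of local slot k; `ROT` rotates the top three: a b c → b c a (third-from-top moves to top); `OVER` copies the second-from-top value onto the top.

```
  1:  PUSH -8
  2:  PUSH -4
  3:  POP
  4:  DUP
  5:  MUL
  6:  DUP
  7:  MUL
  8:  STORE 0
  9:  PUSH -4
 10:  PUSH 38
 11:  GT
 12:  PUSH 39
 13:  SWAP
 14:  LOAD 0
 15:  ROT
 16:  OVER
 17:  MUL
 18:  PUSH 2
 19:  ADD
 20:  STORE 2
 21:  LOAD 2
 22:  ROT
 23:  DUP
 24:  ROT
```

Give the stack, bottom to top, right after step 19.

[0, 4096, 159746]

PUSH -8  [-8]
PUSH -4  [-8, -4]
POP      [-8]
DUP      [-8, -8]
MUL      [64]
DUP      [64, 64]
MUL      [4096]
STORE 0  []
PUSH -4  [-4]
PUSH 38  [-4, 38]
GT       [0]
PUSH 39  [0, 39]
SWAP     [39, 0]
LOAD 0   [39, 0, 4096]
ROT      [0, 4096, 39]
OVER     [0, 4096, 39, 4096]
MUL      [0, 4096, 159744]
PUSH 2   [0, 4096, 159744, 2]
ADD      [0, 4096, 159746]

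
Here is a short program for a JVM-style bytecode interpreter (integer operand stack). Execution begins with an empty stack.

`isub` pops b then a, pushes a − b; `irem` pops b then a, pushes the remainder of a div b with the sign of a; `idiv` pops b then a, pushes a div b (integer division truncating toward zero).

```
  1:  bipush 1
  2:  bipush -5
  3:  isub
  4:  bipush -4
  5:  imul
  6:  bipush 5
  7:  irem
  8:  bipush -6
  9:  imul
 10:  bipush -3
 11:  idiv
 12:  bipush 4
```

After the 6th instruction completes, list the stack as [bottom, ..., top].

bipush 1   1
bipush -5  1 -5
isub       6
bipush -4  6 -4
imul       -24
bipush 5   -24 5

[-24, 5]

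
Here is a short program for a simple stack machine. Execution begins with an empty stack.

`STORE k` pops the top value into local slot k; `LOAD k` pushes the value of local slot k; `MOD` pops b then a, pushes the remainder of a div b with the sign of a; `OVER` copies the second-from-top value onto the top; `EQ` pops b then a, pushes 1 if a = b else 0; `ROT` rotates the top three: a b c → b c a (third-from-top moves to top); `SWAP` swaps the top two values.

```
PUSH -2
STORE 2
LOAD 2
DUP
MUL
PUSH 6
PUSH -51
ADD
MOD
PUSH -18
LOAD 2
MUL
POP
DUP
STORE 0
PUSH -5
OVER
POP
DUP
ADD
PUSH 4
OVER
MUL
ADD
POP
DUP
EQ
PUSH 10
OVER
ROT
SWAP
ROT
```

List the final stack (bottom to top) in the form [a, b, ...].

PUSH -2  → -2
STORE 2  → (empty)
LOAD 2   → -2
DUP      → -2 -2
MUL      → 4
PUSH 6   → 4 6
PUSH -51 → 4 6 -51
ADD      → 4 -45
MOD      → 4
PUSH -18 → 4 -18
LOAD 2   → 4 -18 -2
MUL      → 4 36
POP      → 4
DUP      → 4 4
STORE 0  → 4
PUSH -5  → 4 -5
OVER     → 4 -5 4
POP      → 4 -5
DUP      → 4 -5 -5
ADD      → 4 -10
PUSH 4   → 4 -10 4
OVER     → 4 -10 4 -10
MUL      → 4 -10 -40
ADD      → 4 -50
POP      → 4
DUP      → 4 4
EQ       → 1
PUSH 10  → 1 10
OVER     → 1 10 1
ROT      → 10 1 1
SWAP     → 10 1 1
ROT      → 1 1 10

[1, 1, 10]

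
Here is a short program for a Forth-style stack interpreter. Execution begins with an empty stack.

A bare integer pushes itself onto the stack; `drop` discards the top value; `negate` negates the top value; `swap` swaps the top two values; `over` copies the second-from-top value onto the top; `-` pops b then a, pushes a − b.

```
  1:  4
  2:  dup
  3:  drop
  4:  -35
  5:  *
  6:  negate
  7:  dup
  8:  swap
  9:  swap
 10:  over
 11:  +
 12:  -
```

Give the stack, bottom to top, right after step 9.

[140, 140]

4      : 4
dup    : 4 4
drop   : 4
-35    : 4 -35
*      : -140
negate : 140
dup    : 140 140
swap   : 140 140
swap   : 140 140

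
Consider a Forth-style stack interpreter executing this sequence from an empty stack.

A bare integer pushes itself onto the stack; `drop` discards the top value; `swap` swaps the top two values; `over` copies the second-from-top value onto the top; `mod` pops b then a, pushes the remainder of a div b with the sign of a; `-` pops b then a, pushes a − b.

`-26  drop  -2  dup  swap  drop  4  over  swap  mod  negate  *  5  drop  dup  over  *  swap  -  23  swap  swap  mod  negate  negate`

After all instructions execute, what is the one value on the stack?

20

-26    → -26
drop   → (empty)
-2     → -2
dup    → -2 -2
swap   → -2 -2
drop   → -2
4      → -2 4
over   → -2 4 -2
swap   → -2 -2 4
mod    → -2 -2
negate → -2 2
*      → -4
5      → -4 5
drop   → -4
dup    → -4 -4
over   → -4 -4 -4
*      → -4 16
swap   → 16 -4
-      → 20
23     → 20 23
swap   → 23 20
swap   → 20 23
mod    → 20
negate → -20
negate → 20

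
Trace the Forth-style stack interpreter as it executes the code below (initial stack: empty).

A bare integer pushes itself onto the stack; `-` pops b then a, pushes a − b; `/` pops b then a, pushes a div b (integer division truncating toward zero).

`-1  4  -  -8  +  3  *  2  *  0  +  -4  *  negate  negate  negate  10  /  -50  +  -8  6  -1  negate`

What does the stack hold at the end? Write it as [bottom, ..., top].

-1      -1
4       -1 4
-       -5
-8      -5 -8
+       -13
3       -13 3
*       -39
2       -39 2
*       -78
0       -78 0
+       -78
-4      -78 -4
*       312
negate  -312
negate  312
negate  -312
10      -312 10
/       -31
-50     -31 -50
+       -81
-8      -81 -8
6       -81 -8 6
-1      -81 -8 6 -1
negate  -81 -8 6 1

[-81, -8, 6, 1]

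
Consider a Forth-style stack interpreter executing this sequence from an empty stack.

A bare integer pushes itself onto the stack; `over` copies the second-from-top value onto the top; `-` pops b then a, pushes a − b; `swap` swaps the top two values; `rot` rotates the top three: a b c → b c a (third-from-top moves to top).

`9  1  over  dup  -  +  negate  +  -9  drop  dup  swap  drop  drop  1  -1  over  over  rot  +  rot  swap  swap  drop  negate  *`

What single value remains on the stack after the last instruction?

9      → [9]
1      → [9, 1]
over   → [9, 1, 9]
dup    → [9, 1, 9, 9]
-      → [9, 1, 0]
+      → [9, 1]
negate → [9, -1]
+      → [8]
-9     → [8, -9]
drop   → [8]
dup    → [8, 8]
swap   → [8, 8]
drop   → [8]
drop   → []
1      → [1]
-1     → [1, -1]
over   → [1, -1, 1]
over   → [1, -1, 1, -1]
rot    → [1, 1, -1, -1]
+      → [1, 1, -2]
rot    → [1, -2, 1]
swap   → [1, 1, -2]
swap   → [1, -2, 1]
drop   → [1, -2]
negate → [1, 2]
*      → [2]

2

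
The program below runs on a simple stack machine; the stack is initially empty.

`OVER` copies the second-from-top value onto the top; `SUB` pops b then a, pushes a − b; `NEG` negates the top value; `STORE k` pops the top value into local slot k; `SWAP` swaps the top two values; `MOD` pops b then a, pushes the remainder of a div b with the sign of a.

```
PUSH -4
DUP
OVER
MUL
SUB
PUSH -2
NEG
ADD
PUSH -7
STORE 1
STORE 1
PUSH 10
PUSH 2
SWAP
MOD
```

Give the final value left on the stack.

2

PUSH -4  -4
DUP      -4 -4
OVER     -4 -4 -4
MUL      -4 16
SUB      -20
PUSH -2  -20 -2
NEG      -20 2
ADD      -18
PUSH -7  -18 -7
STORE 1  -18
STORE 1  (empty)
PUSH 10  10
PUSH 2   10 2
SWAP     2 10
MOD      2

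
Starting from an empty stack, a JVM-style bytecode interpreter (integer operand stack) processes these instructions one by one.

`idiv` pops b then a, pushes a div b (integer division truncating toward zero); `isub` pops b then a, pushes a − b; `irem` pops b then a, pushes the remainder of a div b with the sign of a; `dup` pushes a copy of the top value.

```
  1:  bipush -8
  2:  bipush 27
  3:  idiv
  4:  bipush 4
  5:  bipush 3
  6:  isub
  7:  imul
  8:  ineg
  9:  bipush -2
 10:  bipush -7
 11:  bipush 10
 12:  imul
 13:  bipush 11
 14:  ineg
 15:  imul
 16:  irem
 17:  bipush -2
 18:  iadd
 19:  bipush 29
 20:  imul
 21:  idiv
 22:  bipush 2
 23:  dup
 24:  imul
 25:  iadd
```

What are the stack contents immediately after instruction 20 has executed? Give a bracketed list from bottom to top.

[0, -116]

bipush -8 -> -8
bipush 27 -> -8 27
idiv      -> 0
bipush 4  -> 0 4
bipush 3  -> 0 4 3
isub      -> 0 1
imul      -> 0
ineg      -> 0
bipush -2 -> 0 -2
bipush -7 -> 0 -2 -7
bipush 10 -> 0 -2 -7 10
imul      -> 0 -2 -70
bipush 11 -> 0 -2 -70 11
ineg      -> 0 -2 -70 -11
imul      -> 0 -2 770
irem      -> 0 -2
bipush -2 -> 0 -2 -2
iadd      -> 0 -4
bipush 29 -> 0 -4 29
imul      -> 0 -116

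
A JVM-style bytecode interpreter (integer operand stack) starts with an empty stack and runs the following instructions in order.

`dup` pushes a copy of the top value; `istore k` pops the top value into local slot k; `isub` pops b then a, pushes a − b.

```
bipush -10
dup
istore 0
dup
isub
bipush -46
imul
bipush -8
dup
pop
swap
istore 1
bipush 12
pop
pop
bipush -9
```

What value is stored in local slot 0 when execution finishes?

bipush -10 : [-10]
dup        : [-10, -10]
istore 0   : [-10]
dup        : [-10, -10]
isub       : [0]
bipush -46 : [0, -46]
imul       : [0]
bipush -8  : [0, -8]
dup        : [0, -8, -8]
pop        : [0, -8]
swap       : [-8, 0]
istore 1   : [-8]
bipush 12  : [-8, 12]
pop        : [-8]
pop        : []
bipush -9  : [-9]

-10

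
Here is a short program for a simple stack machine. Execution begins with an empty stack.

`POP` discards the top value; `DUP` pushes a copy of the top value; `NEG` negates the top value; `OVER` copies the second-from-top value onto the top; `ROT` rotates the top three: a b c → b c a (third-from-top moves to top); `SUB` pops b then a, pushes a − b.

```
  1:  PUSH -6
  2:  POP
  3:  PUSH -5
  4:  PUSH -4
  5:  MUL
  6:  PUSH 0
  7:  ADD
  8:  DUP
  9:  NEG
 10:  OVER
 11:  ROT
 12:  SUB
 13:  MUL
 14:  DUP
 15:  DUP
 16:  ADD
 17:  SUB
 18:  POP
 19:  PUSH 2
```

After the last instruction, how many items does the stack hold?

1

PUSH -6 → -6
POP     → (empty)
PUSH -5 → -5
PUSH -4 → -5 -4
MUL     → 20
PUSH 0  → 20 0
ADD     → 20
DUP     → 20 20
NEG     → 20 -20
OVER    → 20 -20 20
ROT     → -20 20 20
SUB     → -20 0
MUL     → 0
DUP     → 0 0
DUP     → 0 0 0
ADD     → 0 0
SUB     → 0
POP     → (empty)
PUSH 2  → 2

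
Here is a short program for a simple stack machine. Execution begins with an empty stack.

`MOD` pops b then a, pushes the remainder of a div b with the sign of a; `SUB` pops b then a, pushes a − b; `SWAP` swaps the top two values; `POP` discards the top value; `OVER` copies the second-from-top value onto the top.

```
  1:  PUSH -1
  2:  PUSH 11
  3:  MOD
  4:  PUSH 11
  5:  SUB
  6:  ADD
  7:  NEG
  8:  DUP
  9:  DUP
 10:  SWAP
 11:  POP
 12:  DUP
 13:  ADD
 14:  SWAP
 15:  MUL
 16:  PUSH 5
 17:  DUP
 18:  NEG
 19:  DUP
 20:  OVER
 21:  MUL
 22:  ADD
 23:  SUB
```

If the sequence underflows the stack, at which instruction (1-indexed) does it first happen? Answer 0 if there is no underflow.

6

PUSH -1 : -1
PUSH 11 : -1 11
MOD     : -1
PUSH 11 : -1 11
SUB     : -12
ADD  — needs 2 operands, stack has 1 → underflow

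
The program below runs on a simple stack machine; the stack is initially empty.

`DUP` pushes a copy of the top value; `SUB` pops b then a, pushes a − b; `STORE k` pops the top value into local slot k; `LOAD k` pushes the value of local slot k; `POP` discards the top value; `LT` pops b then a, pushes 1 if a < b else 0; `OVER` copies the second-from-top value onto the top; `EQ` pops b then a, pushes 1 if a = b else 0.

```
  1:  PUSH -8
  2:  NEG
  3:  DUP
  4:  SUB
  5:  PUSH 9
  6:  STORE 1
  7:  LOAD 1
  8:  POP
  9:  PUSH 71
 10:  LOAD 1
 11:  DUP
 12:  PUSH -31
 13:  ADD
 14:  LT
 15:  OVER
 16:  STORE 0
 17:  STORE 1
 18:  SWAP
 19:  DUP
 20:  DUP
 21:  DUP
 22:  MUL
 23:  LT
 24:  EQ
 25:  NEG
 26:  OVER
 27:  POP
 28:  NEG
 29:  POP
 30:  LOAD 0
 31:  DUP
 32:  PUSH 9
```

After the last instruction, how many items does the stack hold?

4

PUSH -8  : -8
NEG      : 8
DUP      : 8 8
SUB      : 0
PUSH 9   : 0 9
STORE 1  : 0
LOAD 1   : 0 9
POP      : 0
PUSH 71  : 0 71
LOAD 1   : 0 71 9
DUP      : 0 71 9 9
PUSH -31 : 0 71 9 9 -31
ADD      : 0 71 9 -22
LT       : 0 71 0
OVER     : 0 71 0 71
STORE 0  : 0 71 0
STORE 1  : 0 71
SWAP     : 71 0
DUP      : 71 0 0
DUP      : 71 0 0 0
DUP      : 71 0 0 0 0
MUL      : 71 0 0 0
LT       : 71 0 0
EQ       : 71 1
NEG      : 71 -1
OVER     : 71 -1 71
POP      : 71 -1
NEG      : 71 1
POP      : 71
LOAD 0   : 71 71
DUP      : 71 71 71
PUSH 9   : 71 71 71 9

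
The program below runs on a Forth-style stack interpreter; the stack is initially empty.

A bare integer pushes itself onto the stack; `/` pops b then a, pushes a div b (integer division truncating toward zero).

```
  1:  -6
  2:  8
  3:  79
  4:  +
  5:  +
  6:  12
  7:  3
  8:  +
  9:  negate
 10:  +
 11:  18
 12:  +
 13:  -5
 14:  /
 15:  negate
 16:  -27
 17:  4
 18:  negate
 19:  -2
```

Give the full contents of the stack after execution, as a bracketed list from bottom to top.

[16, -27, -4, -2]

-6     → [-6]
8      → [-6, 8]
79     → [-6, 8, 79]
+      → [-6, 87]
+      → [81]
12     → [81, 12]
3      → [81, 12, 3]
+      → [81, 15]
negate → [81, -15]
+      → [66]
18     → [66, 18]
+      → [84]
-5     → [84, -5]
/      → [-16]
negate → [16]
-27    → [16, -27]
4      → [16, -27, 4]
negate → [16, -27, -4]
-2     → [16, -27, -4, -2]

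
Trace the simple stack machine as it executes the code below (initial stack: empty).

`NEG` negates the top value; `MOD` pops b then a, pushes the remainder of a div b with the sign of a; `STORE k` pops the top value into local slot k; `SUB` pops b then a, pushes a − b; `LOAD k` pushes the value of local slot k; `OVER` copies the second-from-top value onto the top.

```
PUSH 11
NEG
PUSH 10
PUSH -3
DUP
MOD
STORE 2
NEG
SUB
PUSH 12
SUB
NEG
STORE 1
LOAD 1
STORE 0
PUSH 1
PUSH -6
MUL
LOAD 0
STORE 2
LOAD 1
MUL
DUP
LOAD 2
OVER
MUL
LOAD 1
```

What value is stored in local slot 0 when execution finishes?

13

PUSH 11  [11]
NEG      [-11]
PUSH 10  [-11, 10]
PUSH -3  [-11, 10, -3]
DUP      [-11, 10, -3, -3]
MOD      [-11, 10, 0]
STORE 2  [-11, 10]
NEG      [-11, -10]
SUB      [-1]
PUSH 12  [-1, 12]
SUB      [-13]
NEG      [13]
STORE 1  []
LOAD 1   [13]
STORE 0  []
PUSH 1   [1]
PUSH -6  [1, -6]
MUL      [-6]
LOAD 0   [-6, 13]
STORE 2  [-6]
LOAD 1   [-6, 13]
MUL      [-78]
DUP      [-78, -78]
LOAD 2   [-78, -78, 13]
OVER     [-78, -78, 13, -78]
MUL      [-78, -78, -1014]
LOAD 1   [-78, -78, -1014, 13]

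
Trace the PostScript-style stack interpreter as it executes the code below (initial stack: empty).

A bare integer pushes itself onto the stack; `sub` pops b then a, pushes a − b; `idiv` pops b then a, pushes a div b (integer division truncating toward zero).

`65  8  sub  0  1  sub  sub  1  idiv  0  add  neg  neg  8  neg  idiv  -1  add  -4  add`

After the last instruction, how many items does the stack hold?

65   → 65
8    → 65 8
sub  → 57
0    → 57 0
1    → 57 0 1
sub  → 57 -1
sub  → 58
1    → 58 1
idiv → 58
0    → 58 0
add  → 58
neg  → -58
neg  → 58
8    → 58 8
neg  → 58 -8
idiv → -7
-1   → -7 -1
add  → -8
-4   → -8 -4
add  → -12

1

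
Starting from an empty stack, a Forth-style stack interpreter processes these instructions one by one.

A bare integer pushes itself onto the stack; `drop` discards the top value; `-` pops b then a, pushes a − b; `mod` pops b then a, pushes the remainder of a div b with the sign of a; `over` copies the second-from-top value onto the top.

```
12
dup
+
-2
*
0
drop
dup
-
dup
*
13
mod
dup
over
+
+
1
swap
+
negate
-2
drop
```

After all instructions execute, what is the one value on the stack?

12     : [12]
dup    : [12, 12]
+      : [24]
-2     : [24, -2]
*      : [-48]
0      : [-48, 0]
drop   : [-48]
dup    : [-48, -48]
-      : [0]
dup    : [0, 0]
*      : [0]
13     : [0, 13]
mod    : [0]
dup    : [0, 0]
over   : [0, 0, 0]
+      : [0, 0]
+      : [0]
1      : [0, 1]
swap   : [1, 0]
+      : [1]
negate : [-1]
-2     : [-1, -2]
drop   : [-1]

-1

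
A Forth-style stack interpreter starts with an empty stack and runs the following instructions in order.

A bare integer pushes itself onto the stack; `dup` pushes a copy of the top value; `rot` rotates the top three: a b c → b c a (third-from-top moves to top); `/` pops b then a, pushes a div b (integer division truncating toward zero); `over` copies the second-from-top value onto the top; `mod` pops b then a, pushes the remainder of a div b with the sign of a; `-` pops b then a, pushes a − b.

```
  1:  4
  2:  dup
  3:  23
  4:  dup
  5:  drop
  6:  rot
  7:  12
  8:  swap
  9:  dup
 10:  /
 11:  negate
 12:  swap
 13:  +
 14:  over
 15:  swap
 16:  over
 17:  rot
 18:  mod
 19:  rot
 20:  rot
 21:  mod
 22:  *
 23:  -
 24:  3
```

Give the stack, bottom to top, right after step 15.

4      : 4
dup    : 4 4
23     : 4 4 23
dup    : 4 4 23 23
drop   : 4 4 23
rot    : 4 23 4
12     : 4 23 4 12
swap   : 4 23 12 4
dup    : 4 23 12 4 4
/      : 4 23 12 1
negate : 4 23 12 -1
swap   : 4 23 -1 12
+      : 4 23 11
over   : 4 23 11 23
swap   : 4 23 23 11

[4, 23, 23, 11]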